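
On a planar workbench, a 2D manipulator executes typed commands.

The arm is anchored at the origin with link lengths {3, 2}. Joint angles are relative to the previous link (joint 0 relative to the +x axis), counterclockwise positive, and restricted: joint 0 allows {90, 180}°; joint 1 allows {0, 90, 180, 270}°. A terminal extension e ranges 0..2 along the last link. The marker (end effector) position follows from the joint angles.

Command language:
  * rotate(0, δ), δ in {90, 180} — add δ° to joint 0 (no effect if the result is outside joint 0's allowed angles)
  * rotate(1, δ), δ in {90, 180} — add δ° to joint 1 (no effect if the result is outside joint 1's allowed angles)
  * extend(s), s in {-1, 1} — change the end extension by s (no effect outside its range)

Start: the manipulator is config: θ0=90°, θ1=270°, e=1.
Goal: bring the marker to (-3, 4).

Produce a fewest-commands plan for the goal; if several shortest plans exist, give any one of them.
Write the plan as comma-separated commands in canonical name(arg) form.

from: config: θ0=90°, θ1=270°, e=1
step 1 (rotate(0, 90)): config: θ0=180°, θ1=270°, e=1
step 2 (extend(1)): config: θ0=180°, θ1=270°, e=2
shorter routes all fall short; 2 is best.

rotate(0, 90), extend(1)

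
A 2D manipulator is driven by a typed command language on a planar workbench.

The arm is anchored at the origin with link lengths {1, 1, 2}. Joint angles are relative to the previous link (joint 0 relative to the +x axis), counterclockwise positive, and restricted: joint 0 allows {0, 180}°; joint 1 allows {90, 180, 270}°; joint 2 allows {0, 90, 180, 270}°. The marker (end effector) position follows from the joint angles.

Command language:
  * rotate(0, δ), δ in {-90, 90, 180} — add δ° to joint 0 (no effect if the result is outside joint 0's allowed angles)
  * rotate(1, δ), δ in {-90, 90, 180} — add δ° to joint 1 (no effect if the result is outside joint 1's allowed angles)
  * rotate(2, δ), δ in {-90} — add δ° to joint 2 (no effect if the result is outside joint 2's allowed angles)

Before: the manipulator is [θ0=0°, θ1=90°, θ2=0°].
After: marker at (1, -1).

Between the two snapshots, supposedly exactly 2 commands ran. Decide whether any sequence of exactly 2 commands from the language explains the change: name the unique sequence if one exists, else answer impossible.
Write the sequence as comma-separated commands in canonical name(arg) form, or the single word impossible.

t0: [θ0=0°, θ1=90°, θ2=0°]
[1] after rotate(2, -90): [θ0=0°, θ1=90°, θ2=270°]
[2] after rotate(2, -90): [θ0=0°, θ1=90°, θ2=180°]
no rival 2-sequence matches.

rotate(2, -90), rotate(2, -90)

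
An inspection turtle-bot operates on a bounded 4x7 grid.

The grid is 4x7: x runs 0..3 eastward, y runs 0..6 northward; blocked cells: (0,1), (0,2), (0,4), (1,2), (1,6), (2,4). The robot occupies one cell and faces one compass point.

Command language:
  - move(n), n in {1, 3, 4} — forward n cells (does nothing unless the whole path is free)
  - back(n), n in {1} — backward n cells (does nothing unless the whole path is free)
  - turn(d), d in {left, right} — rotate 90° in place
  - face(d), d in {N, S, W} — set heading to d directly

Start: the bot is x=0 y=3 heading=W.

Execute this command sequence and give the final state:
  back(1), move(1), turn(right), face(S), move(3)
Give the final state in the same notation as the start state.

t0: x=0 y=3 heading=W
step 1 (back(1)): x=1 y=3 heading=W
step 2 (move(1)): x=0 y=3 heading=W
step 3 (turn(right)): x=0 y=3 heading=N
step 4 (face(S)): x=0 y=3 heading=S
step 5 (move(3)): x=0 y=3 heading=S

x=0 y=3 heading=S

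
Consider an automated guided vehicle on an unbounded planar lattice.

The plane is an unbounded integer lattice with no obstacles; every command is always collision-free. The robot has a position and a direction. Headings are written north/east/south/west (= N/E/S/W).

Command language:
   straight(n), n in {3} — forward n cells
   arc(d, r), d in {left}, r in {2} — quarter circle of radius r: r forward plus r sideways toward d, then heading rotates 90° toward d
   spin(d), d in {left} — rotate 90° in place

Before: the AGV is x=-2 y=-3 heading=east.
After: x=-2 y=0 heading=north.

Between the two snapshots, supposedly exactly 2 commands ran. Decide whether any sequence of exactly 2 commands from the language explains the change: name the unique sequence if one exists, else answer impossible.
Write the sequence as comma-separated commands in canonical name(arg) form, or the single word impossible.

key: cell and facing (now N) both changed — the 2 commands mix motion and turning
begin: x=-2 y=-3 heading=east
1. spin(left) → x=-2 y=-3 heading=north
2. straight(3) → x=-2 y=0 heading=north
all 9 alternatives checked — unique.

spin(left), straight(3)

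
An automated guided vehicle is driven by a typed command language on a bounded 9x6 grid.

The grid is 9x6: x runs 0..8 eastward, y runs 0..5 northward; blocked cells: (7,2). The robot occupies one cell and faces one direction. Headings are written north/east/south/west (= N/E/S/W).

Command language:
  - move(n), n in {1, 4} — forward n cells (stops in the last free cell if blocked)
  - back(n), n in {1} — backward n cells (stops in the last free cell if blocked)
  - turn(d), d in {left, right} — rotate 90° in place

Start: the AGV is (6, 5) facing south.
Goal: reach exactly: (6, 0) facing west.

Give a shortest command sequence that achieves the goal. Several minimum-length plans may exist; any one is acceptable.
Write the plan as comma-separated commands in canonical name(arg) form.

initial: (6, 5) facing south
[1] after move(4): (6, 1) facing south
[2] after move(4): (6, 0) facing south
[3] after turn(right): (6, 0) facing west
no 2-step plan works, so 3 is optimal.

move(4), move(4), turn(right)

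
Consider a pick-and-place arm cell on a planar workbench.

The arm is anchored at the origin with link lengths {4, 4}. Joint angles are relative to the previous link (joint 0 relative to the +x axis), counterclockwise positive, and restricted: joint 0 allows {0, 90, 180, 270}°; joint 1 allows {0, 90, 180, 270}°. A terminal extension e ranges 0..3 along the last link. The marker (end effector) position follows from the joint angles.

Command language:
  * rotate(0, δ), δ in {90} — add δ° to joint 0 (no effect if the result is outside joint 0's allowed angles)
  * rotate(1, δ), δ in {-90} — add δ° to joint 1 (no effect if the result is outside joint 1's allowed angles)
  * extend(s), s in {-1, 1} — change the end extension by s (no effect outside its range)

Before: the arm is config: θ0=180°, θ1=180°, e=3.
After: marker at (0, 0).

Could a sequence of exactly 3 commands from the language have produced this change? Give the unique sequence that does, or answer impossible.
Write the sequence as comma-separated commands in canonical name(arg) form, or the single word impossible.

start: config: θ0=180°, θ1=180°, e=3
1. extend(-1) → config: θ0=180°, θ1=180°, e=2
2. extend(-1) → config: θ0=180°, θ1=180°, e=1
3. extend(-1) → config: θ0=180°, θ1=180°, e=0
no other 3-command option fits: unique.

extend(-1), extend(-1), extend(-1)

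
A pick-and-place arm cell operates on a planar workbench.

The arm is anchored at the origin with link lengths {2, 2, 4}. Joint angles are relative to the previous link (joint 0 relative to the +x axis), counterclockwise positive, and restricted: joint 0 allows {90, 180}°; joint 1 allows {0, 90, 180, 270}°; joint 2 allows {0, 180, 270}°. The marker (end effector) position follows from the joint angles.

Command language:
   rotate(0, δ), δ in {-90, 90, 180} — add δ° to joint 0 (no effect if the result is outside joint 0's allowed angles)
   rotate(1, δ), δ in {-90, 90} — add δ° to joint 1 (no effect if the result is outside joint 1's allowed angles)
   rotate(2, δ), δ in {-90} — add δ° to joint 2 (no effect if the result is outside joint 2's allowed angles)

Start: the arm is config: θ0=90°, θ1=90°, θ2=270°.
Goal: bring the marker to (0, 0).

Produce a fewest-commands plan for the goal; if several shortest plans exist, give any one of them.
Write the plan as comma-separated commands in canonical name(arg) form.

rotate(2, -90), rotate(1, -90)

initial: config: θ0=90°, θ1=90°, θ2=270°
t=1 rotate(2, -90) ⇒ config: θ0=90°, θ1=90°, θ2=180°
t=2 rotate(1, -90) ⇒ config: θ0=90°, θ1=0°, θ2=180°
nothing shorter than 2 reaches the goal.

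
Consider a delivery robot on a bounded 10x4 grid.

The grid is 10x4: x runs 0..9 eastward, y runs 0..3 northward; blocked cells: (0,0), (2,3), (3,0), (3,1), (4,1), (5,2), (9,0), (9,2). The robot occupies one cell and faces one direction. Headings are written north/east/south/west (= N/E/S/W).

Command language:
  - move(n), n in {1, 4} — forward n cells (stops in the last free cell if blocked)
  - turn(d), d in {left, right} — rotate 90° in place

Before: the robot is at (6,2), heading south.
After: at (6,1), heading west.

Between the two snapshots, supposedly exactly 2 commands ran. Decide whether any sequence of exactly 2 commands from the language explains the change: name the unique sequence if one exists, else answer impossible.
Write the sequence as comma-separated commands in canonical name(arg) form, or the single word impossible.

move(1), turn(right)

key: position moved to (6,1) AND the heading swung to W — translation plus rotation needed
begin: at (6,2), heading south
step 1 (move(1)): at (6,1), heading south
step 2 (turn(right)): at (6,1), heading west
all 16 alternatives checked — unique.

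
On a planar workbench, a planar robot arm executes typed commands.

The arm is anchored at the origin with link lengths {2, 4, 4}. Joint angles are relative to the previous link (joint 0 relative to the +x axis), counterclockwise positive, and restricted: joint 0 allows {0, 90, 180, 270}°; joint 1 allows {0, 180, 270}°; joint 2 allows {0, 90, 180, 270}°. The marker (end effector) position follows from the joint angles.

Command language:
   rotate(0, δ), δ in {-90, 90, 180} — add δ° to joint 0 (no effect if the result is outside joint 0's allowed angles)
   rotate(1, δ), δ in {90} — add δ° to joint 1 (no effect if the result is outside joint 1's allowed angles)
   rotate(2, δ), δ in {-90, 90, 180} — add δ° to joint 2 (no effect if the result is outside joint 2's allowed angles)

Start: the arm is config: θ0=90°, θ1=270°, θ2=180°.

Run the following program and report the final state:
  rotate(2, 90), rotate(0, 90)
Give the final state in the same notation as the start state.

config: θ0=180°, θ1=270°, θ2=270°

start: config: θ0=90°, θ1=270°, θ2=180°
step 1 (rotate(2, 90)): config: θ0=90°, θ1=270°, θ2=270°
step 2 (rotate(0, 90)): config: θ0=180°, θ1=270°, θ2=270°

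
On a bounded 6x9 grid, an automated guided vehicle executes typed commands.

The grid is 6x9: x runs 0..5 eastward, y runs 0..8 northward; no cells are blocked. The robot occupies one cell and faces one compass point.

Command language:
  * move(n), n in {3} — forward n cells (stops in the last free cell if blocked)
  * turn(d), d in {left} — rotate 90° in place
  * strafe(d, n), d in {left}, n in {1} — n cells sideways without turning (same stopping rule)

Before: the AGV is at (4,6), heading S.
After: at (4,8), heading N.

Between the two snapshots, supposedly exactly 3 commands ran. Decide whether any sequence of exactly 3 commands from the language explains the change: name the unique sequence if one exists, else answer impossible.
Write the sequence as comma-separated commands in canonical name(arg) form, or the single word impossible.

turn(left), turn(left), move(3)

key: running move(3) before turn(left) would end elsewhere — order is forced
from: at (4,6), heading S
[1] after turn(left): at (4,6), heading E
[2] after turn(left): at (4,6), heading N
[3] after move(3): at (4,8), heading N
no other 3-command option fits: unique.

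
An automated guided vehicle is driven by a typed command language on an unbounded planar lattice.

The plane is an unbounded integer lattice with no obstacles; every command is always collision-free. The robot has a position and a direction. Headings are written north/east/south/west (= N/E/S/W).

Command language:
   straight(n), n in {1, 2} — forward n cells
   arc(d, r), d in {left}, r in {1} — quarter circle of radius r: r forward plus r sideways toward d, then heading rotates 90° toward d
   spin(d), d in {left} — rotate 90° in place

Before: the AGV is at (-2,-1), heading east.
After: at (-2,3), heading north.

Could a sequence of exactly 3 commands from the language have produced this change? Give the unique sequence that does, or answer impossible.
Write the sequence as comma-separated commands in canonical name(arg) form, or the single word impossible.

spin(left), straight(2), straight(2)

key: order matters: swapping spin(left) and straight(2) lands elsewhere
t0: at (-2,-1), heading east
t=1 spin(left) ⇒ at (-2,-1), heading north
t=2 straight(2) ⇒ at (-2,1), heading north
t=3 straight(2) ⇒ at (-2,3), heading north
no rival 3-sequence matches.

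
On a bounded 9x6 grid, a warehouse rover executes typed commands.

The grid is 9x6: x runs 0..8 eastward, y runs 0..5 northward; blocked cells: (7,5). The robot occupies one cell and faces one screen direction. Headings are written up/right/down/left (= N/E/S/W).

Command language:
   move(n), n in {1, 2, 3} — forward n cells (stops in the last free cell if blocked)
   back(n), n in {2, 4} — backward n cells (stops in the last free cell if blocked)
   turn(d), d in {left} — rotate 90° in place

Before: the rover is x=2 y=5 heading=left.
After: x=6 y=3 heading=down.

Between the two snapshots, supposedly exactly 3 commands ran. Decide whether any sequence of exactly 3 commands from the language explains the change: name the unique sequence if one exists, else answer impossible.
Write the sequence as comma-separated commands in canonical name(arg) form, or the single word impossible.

back(4), turn(left), move(2)

key: order matters: swapping back(4) and move(2) lands elsewhere
initial: x=2 y=5 heading=left
[1] after back(4): x=6 y=5 heading=left
[2] after turn(left): x=6 y=5 heading=down
[3] after move(2): x=6 y=3 heading=down
uniquely the one of 216 3-step routes that fits.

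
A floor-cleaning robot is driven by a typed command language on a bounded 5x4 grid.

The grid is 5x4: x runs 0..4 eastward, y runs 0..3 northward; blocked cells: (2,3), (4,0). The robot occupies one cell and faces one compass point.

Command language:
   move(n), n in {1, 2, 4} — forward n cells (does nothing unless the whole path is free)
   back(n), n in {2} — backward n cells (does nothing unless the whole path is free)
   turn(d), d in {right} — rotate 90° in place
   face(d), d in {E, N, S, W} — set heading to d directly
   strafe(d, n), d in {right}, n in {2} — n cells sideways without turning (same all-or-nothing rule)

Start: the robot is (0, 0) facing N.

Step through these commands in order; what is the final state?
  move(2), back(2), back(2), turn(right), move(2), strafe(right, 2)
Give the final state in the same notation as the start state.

initial: (0, 0) facing N
1. move(2) → (0, 2) facing N
2. back(2) → (0, 0) facing N
3. back(2) → (0, 0) facing N
4. turn(right) → (0, 0) facing E
5. move(2) → (2, 0) facing E
6. strafe(right, 2) → (2, 0) facing E

(2, 0) facing E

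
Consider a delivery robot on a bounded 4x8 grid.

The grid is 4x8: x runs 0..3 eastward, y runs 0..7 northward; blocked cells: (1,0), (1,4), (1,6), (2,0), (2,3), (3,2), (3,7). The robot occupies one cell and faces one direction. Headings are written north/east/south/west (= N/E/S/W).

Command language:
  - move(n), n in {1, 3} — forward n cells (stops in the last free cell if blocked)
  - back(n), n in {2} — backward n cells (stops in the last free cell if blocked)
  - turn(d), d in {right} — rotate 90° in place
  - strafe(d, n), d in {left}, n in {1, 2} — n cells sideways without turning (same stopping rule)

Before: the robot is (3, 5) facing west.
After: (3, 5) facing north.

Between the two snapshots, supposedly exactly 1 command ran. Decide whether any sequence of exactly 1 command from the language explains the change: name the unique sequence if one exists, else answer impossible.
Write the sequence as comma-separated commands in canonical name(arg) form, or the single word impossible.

key: (3,5) unchanged — the single command moves nothing
begin: (3, 5) facing west
t=1 turn(right) ⇒ (3, 5) facing north
all 6 alternatives checked — unique.

turn(right)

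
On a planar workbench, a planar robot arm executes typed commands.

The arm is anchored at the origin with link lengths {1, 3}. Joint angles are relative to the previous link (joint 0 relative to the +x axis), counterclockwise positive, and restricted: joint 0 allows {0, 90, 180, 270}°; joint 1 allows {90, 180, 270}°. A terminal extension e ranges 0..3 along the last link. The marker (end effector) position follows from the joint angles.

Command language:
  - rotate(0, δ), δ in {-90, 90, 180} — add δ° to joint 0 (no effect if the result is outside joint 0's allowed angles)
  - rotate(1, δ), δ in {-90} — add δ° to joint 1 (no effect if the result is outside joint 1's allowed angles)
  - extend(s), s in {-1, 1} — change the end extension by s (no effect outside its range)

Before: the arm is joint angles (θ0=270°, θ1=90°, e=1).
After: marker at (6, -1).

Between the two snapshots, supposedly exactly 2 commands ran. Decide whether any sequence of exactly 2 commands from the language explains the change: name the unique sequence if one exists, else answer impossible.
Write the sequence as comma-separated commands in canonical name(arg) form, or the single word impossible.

extend(1), extend(1)

initial: joint angles (θ0=270°, θ1=90°, e=1)
t=1 extend(1) ⇒ joint angles (θ0=270°, θ1=90°, e=2)
t=2 extend(1) ⇒ joint angles (θ0=270°, θ1=90°, e=3)
no other 2-command option fits: unique.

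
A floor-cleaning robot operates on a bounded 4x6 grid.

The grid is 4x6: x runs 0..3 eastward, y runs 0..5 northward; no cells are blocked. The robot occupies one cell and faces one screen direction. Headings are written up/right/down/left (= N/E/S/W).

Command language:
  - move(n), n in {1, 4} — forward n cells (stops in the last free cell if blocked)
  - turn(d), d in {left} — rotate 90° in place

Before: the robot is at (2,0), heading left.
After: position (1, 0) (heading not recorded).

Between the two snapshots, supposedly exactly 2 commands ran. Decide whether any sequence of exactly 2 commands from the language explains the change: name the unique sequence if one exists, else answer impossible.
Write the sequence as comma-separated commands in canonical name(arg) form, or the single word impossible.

move(1), turn(left)

key: running turn(left) before move(1) would end elsewhere — order is forced
t0: at (2,0), heading left
[1] after move(1): at (1,0), heading left
[2] after turn(left): at (1,0), heading down
all 9 alternatives checked — unique.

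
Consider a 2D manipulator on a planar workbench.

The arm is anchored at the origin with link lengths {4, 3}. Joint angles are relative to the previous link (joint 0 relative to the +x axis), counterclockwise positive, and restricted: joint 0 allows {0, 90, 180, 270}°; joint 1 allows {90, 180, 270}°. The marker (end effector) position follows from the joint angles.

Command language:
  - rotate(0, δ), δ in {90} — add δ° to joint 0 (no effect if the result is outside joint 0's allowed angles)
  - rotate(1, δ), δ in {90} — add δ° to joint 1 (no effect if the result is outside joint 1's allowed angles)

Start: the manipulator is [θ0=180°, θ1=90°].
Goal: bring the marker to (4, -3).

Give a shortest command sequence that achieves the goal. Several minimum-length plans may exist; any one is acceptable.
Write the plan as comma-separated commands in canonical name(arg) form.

rotate(0, 90), rotate(0, 90), rotate(1, 90), rotate(1, 90)

from: [θ0=180°, θ1=90°]
[1] after rotate(0, 90): [θ0=270°, θ1=90°]
[2] after rotate(0, 90): [θ0=0°, θ1=90°]
[3] after rotate(1, 90): [θ0=0°, θ1=180°]
[4] after rotate(1, 90): [θ0=0°, θ1=270°]
minimal: 4 command(s), checked below 4.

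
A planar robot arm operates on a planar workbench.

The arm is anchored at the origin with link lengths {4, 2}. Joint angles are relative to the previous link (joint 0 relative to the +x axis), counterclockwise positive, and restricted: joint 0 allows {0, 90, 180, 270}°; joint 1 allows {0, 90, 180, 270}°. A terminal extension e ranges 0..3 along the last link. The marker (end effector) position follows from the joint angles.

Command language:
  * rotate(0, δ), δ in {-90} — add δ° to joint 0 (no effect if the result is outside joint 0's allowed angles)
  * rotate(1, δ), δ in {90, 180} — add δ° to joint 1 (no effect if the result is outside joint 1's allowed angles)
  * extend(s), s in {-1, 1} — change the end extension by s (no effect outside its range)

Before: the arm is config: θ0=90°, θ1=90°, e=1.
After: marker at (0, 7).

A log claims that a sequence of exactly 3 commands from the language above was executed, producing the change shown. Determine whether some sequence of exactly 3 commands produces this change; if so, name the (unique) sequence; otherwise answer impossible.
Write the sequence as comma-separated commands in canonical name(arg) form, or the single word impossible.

from: config: θ0=90°, θ1=90°, e=1
[1] after rotate(1, 90): config: θ0=90°, θ1=180°, e=1
[2] after rotate(1, 90): config: θ0=90°, θ1=270°, e=1
[3] after rotate(1, 90): config: θ0=90°, θ1=0°, e=1
no rival 3-sequence matches.

rotate(1, 90), rotate(1, 90), rotate(1, 90)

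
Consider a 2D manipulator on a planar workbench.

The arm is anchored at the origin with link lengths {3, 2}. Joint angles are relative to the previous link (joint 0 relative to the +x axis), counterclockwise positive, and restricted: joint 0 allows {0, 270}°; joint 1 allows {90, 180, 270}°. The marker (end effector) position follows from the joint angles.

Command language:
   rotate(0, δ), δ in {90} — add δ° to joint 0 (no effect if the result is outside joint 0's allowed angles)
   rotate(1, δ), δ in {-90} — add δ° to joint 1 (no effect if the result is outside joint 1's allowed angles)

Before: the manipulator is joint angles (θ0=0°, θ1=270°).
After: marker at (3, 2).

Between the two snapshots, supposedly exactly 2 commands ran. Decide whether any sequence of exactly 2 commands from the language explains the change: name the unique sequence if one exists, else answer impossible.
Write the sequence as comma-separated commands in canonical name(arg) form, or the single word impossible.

rotate(1, -90), rotate(1, -90)

t0: joint angles (θ0=0°, θ1=270°)
step 1 (rotate(1, -90)): joint angles (θ0=0°, θ1=180°)
step 2 (rotate(1, -90)): joint angles (θ0=0°, θ1=90°)
all 4 alternatives checked — unique.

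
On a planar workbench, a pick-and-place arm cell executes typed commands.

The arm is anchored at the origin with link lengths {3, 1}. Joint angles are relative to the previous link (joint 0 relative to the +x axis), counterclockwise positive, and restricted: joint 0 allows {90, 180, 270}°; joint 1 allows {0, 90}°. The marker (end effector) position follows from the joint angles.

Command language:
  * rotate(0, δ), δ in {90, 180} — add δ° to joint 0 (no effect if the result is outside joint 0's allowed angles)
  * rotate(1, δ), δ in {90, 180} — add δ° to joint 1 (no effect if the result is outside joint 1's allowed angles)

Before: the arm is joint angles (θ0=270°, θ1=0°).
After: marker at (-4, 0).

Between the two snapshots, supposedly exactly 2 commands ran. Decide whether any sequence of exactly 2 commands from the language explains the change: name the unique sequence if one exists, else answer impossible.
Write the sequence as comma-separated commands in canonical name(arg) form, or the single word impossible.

key: order matters: swapping rotate(0, 180) and rotate(0, 90) lands elsewhere
start: joint angles (θ0=270°, θ1=0°)
t=1 rotate(0, 180) ⇒ joint angles (θ0=90°, θ1=0°)
t=2 rotate(0, 90) ⇒ joint angles (θ0=180°, θ1=0°)
all 16 alternatives checked — unique.

rotate(0, 180), rotate(0, 90)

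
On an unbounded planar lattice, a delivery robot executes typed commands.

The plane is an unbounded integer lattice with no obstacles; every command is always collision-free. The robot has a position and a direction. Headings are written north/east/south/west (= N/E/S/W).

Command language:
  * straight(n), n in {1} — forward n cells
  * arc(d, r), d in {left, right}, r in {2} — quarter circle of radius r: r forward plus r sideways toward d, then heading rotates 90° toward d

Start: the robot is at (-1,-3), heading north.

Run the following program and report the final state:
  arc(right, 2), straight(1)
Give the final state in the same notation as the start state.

at (2,-1), heading east

start: at (-1,-3), heading north
step 1 (arc(right, 2)): at (1,-1), heading east
step 2 (straight(1)): at (2,-1), heading east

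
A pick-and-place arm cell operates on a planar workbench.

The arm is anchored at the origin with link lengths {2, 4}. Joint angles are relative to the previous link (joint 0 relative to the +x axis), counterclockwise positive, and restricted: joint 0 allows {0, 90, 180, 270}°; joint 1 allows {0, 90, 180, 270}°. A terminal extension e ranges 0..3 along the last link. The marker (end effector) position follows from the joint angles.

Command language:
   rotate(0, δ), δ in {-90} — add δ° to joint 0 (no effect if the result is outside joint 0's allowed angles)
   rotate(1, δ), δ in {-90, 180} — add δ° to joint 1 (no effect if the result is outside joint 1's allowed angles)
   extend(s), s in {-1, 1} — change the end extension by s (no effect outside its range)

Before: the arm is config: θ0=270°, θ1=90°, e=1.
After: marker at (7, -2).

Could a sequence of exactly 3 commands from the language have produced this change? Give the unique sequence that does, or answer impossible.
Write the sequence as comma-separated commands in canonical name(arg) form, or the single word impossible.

extend(1), extend(1), extend(1)

from: config: θ0=270°, θ1=90°, e=1
t=1 extend(1) ⇒ config: θ0=270°, θ1=90°, e=2
t=2 extend(1) ⇒ config: θ0=270°, θ1=90°, e=3
t=3 extend(1) ⇒ config: θ0=270°, θ1=90°, e=3
no other 3-command option fits: unique.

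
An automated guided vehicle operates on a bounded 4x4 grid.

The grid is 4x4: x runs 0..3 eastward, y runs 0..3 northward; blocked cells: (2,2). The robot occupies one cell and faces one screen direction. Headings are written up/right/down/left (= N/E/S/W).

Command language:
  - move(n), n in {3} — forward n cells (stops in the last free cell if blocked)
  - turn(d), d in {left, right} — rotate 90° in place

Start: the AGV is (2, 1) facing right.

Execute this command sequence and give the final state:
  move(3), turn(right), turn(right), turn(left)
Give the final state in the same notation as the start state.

(3, 1) facing down

begin: (2, 1) facing right
step 1 (move(3)): (3, 1) facing right
step 2 (turn(right)): (3, 1) facing down
step 3 (turn(right)): (3, 1) facing left
step 4 (turn(left)): (3, 1) facing down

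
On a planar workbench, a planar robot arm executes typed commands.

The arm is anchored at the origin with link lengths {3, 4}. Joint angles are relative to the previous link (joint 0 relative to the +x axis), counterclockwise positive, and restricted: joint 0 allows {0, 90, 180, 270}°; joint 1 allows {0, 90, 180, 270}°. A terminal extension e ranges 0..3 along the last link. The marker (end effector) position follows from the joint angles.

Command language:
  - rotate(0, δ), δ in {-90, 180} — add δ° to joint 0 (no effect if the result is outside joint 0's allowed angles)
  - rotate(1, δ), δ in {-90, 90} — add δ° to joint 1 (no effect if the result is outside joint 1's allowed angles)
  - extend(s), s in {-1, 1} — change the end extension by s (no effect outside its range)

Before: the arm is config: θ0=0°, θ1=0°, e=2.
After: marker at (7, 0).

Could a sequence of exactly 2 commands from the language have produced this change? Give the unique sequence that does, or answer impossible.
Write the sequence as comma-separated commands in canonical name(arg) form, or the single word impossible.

initial: config: θ0=0°, θ1=0°, e=2
t=1 extend(-1) ⇒ config: θ0=0°, θ1=0°, e=1
t=2 extend(-1) ⇒ config: θ0=0°, θ1=0°, e=0
no rival 2-sequence matches.

extend(-1), extend(-1)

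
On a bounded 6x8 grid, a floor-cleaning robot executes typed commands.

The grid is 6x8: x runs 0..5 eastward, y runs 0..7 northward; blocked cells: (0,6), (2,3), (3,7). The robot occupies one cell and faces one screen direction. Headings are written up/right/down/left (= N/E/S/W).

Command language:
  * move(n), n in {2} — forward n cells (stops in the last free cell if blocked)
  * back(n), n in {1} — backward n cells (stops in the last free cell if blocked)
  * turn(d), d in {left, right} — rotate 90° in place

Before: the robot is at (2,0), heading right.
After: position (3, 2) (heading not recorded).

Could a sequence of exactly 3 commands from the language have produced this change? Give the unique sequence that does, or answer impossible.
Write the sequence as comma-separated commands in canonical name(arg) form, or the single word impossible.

checked all 3-command options: none fits.

impossible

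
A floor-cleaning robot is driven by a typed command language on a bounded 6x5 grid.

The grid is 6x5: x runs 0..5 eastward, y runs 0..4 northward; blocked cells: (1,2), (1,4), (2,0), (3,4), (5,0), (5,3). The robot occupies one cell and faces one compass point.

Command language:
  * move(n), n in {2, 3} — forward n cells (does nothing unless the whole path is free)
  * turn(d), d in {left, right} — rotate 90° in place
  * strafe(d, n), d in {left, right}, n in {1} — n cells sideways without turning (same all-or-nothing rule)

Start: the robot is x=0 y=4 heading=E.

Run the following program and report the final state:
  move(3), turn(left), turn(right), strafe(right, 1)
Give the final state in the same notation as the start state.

x=0 y=3 heading=E

t0: x=0 y=4 heading=E
step 1 (move(3)): x=0 y=4 heading=E
step 2 (turn(left)): x=0 y=4 heading=N
step 3 (turn(right)): x=0 y=4 heading=E
step 4 (strafe(right, 1)): x=0 y=3 heading=E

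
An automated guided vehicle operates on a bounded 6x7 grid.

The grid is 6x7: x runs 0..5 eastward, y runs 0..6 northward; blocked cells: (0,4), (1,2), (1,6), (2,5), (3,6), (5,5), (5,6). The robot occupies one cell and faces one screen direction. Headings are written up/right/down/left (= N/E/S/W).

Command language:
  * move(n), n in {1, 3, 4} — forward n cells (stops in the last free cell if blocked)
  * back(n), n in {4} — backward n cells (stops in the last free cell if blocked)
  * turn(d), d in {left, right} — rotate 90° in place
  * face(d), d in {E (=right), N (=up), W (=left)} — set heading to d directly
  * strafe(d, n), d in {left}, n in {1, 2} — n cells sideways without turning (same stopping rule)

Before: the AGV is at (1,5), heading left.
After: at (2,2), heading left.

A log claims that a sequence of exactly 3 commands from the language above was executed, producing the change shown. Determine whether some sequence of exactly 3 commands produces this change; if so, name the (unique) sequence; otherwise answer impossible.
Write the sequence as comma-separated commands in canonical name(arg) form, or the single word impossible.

checked all 3-command options: none fits.

impossible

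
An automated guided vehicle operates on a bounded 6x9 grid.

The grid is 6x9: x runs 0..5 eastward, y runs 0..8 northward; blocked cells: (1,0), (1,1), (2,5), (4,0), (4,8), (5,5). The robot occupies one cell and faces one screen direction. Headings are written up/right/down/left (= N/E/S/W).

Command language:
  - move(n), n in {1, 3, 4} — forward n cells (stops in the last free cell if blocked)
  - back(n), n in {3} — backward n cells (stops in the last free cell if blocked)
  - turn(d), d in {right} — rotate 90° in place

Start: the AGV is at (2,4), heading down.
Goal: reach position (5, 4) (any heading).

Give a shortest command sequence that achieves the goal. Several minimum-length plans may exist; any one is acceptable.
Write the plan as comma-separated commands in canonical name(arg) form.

start: at (2,4), heading down
[1] after turn(right): at (2,4), heading left
[2] after back(3): at (5,4), heading left
no 1-step plan works, so 2 is optimal.

turn(right), back(3)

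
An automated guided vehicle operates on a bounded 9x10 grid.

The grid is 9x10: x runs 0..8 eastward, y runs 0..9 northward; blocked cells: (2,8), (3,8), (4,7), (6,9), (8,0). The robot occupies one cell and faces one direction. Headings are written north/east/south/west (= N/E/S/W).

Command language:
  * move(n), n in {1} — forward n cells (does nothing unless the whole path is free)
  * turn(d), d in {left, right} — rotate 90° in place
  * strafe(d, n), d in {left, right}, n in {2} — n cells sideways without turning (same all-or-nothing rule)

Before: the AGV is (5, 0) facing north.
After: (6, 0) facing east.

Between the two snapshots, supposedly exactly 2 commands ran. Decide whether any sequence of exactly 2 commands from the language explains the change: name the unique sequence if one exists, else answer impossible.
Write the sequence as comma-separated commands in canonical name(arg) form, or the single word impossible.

turn(right), move(1)

key: order matters: swapping turn(right) and move(1) lands elsewhere
start: (5, 0) facing north
[1] after turn(right): (5, 0) facing east
[2] after move(1): (6, 0) facing east
no other 2-command option fits: unique.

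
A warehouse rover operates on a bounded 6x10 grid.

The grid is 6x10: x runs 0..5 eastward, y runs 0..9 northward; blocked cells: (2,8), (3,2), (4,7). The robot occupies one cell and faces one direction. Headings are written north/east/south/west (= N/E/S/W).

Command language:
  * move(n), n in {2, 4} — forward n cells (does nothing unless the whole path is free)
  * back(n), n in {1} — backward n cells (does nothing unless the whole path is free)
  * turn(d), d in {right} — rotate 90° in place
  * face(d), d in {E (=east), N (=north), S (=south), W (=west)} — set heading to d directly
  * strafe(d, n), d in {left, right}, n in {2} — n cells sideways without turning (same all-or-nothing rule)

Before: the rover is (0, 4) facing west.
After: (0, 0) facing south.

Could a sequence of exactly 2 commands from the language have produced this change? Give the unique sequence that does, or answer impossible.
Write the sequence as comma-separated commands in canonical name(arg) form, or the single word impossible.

key: position moved to (0,0) AND the heading swung to S — translation plus rotation needed
from: (0, 4) facing west
[1] after face(S): (0, 4) facing south
[2] after move(4): (0, 0) facing south
no rival 2-sequence matches.

face(S), move(4)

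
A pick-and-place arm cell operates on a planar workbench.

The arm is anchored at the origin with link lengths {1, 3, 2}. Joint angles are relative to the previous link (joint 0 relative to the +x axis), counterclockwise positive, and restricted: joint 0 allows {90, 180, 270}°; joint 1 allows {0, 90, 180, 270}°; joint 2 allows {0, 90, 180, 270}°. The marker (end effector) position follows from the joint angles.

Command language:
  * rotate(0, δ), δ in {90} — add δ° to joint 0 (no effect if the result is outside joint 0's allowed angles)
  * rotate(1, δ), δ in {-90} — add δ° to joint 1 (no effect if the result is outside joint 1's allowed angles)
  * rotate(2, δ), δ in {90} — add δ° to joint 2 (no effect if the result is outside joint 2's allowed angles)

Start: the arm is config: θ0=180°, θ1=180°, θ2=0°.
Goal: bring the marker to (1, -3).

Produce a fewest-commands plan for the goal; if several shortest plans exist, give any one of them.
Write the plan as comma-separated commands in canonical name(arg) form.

t0: config: θ0=180°, θ1=180°, θ2=0°
[1] after rotate(1, -90): config: θ0=180°, θ1=90°, θ2=0°
[2] after rotate(2, 90): config: θ0=180°, θ1=90°, θ2=90°
minimal: 2 command(s), checked below 2.

rotate(1, -90), rotate(2, 90)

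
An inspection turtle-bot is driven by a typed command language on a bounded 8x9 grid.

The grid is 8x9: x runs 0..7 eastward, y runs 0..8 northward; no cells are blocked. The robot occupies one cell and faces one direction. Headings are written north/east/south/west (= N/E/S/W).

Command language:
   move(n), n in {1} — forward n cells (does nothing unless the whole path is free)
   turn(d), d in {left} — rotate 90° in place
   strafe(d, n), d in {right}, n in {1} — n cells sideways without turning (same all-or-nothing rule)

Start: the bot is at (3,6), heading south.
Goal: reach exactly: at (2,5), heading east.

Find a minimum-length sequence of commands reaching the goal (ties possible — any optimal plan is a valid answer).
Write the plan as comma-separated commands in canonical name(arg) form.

strafe(right, 1), move(1), turn(left)

begin: at (3,6), heading south
[1] after strafe(right, 1): at (2,6), heading south
[2] after move(1): at (2,5), heading south
[3] after turn(left): at (2,5), heading east
nothing shorter than 3 reaches the goal.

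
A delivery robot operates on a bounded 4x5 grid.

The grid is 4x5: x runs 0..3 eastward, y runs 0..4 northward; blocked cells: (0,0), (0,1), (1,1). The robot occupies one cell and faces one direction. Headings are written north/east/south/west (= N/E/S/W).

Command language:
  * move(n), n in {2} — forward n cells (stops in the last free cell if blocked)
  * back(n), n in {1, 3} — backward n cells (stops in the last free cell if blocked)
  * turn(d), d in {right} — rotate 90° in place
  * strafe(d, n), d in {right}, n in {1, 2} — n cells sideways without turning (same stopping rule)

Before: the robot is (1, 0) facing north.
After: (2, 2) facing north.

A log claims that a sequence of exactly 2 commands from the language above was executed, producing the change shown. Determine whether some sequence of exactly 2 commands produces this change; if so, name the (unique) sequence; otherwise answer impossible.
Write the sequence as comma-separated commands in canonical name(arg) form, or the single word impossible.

strafe(right, 1), move(2)

key: order matters: swapping strafe(right, 1) and move(2) lands elsewhere
t0: (1, 0) facing north
step 1 (strafe(right, 1)): (2, 0) facing north
step 2 (move(2)): (2, 2) facing north
no rival 2-sequence matches.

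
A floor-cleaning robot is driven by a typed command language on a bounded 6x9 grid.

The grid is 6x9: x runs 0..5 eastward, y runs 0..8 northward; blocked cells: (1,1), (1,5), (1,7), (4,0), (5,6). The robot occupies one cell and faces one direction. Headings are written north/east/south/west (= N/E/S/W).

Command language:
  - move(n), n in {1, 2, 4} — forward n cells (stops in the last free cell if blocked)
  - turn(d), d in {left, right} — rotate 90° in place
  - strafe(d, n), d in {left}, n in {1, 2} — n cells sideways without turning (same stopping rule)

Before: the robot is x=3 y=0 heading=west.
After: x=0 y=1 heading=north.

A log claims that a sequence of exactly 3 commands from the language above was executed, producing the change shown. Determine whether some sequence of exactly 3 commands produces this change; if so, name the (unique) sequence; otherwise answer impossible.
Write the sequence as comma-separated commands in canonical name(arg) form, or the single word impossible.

key: running move(1) before move(4) would end elsewhere — order is forced
begin: x=3 y=0 heading=west
step 1 (move(4)): x=0 y=0 heading=west
step 2 (turn(right)): x=0 y=0 heading=north
step 3 (move(1)): x=0 y=1 heading=north
uniquely the one of 343 3-step routes that fits.

move(4), turn(right), move(1)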